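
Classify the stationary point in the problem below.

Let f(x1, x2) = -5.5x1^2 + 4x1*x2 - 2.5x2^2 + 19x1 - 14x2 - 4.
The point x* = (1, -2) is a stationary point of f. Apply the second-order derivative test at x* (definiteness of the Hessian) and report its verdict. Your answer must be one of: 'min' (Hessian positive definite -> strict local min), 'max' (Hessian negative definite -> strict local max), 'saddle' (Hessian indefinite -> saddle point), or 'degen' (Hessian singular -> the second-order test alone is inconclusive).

Compute the Hessian H = grad^2 f:
  H = [[-11, 4], [4, -5]]
Verify stationarity: grad f(x*) = H x* + g = (0, 0).
Eigenvalues of H: -13, -3.
Both eigenvalues < 0, so H is negative definite -> x* is a strict local max.

max


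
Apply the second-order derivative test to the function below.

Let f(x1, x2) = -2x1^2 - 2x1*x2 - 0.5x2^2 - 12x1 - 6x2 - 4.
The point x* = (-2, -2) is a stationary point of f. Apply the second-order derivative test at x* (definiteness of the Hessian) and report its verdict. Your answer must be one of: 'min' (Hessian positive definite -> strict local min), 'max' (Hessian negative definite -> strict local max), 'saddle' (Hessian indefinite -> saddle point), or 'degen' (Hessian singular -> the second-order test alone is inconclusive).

Compute the Hessian H = grad^2 f:
  H = [[-4, -2], [-2, -1]]
Verify stationarity: grad f(x*) = H x* + g = (0, 0).
Eigenvalues of H: -5, 0.
H has a zero eigenvalue (singular; negative semidefinite but not definite), so H is neither positive definite, negative definite, nor indefinite. The second-order test alone is inconclusive -> degen.
(Indeed, f is constant along the null direction of H through x*, so x* is not a strict local extremum.)

degen


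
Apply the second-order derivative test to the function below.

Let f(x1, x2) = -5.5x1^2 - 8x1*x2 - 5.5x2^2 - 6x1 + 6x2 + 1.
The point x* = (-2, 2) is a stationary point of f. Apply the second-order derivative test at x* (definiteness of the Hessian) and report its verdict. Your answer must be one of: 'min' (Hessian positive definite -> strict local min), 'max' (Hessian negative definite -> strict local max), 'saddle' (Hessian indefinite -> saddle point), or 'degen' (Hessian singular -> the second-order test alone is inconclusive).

Compute the Hessian H = grad^2 f:
  H = [[-11, -8], [-8, -11]]
Verify stationarity: grad f(x*) = H x* + g = (0, 0).
Eigenvalues of H: -19, -3.
Both eigenvalues < 0, so H is negative definite -> x* is a strict local max.

max


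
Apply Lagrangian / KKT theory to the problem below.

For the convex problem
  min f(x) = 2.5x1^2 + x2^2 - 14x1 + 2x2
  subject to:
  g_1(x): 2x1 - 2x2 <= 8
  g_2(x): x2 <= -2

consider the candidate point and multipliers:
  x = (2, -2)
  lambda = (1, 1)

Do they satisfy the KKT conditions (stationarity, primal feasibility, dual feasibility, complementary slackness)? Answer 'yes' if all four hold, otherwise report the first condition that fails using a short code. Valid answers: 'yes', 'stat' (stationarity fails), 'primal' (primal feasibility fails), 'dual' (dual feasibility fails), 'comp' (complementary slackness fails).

Gradient of f: grad f(x) = Q x + c = (-4, -2)
Constraint values g_i(x) = a_i^T x - b_i:
  g_1((2, -2)) = 0
  g_2((2, -2)) = 0
Stationarity residual: grad f(x) + sum_i lambda_i a_i = (-2, -3)
  -> stationarity FAILS
Primal feasibility (all g_i <= 0): OK
Dual feasibility (all lambda_i >= 0): OK
Complementary slackness (lambda_i * g_i(x) = 0 for all i): OK

Verdict: the first failing condition is stationarity -> stat.

stat


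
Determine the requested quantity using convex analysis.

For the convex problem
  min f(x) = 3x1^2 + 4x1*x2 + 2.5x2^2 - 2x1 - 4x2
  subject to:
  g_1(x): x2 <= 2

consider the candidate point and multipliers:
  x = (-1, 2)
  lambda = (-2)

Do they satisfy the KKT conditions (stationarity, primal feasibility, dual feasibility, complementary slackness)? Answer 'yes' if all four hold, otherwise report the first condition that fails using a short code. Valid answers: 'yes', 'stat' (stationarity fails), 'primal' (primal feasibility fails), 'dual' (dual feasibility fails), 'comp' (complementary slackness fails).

Gradient of f: grad f(x) = Q x + c = (0, 2)
Constraint values g_i(x) = a_i^T x - b_i:
  g_1((-1, 2)) = 0
Stationarity residual: grad f(x) + sum_i lambda_i a_i = (0, 0)
  -> stationarity OK
Primal feasibility (all g_i <= 0): OK
Dual feasibility (all lambda_i >= 0): FAILS
Complementary slackness (lambda_i * g_i(x) = 0 for all i): OK

Verdict: the first failing condition is dual_feasibility -> dual.

dual


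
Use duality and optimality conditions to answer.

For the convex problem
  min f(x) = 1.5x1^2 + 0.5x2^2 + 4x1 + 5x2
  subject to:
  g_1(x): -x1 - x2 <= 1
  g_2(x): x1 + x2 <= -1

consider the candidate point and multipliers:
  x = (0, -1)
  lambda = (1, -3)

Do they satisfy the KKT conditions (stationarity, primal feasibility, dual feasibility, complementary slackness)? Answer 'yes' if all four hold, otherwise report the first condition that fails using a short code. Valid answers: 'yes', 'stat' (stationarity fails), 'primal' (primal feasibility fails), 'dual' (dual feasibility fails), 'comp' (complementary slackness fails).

Gradient of f: grad f(x) = Q x + c = (4, 4)
Constraint values g_i(x) = a_i^T x - b_i:
  g_1((0, -1)) = 0
  g_2((0, -1)) = 0
Stationarity residual: grad f(x) + sum_i lambda_i a_i = (0, 0)
  -> stationarity OK
Primal feasibility (all g_i <= 0): OK
Dual feasibility (all lambda_i >= 0): FAILS
Complementary slackness (lambda_i * g_i(x) = 0 for all i): OK

Verdict: the first failing condition is dual_feasibility -> dual.

dual


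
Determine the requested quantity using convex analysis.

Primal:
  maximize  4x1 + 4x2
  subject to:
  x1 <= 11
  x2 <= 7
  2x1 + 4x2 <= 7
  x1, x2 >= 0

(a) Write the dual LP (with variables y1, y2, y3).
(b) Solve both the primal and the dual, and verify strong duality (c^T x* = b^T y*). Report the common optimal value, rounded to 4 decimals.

The standard primal-dual pair for 'max c^T x s.t. A x <= b, x >= 0' is:
  Dual:  min b^T y  s.t.  A^T y >= c,  y >= 0.

So the dual LP is:
  minimize  11y1 + 7y2 + 7y3
  subject to:
    y1 + 2y3 >= 4
    y2 + 4y3 >= 4
    y1, y2, y3 >= 0

Solving the primal: x* = (3.5, 0).
  primal value c^T x* = 14.
Solving the dual: y* = (0, 0, 2).
  dual value b^T y* = 14.
Strong duality: c^T x* = b^T y*. Confirmed.

14


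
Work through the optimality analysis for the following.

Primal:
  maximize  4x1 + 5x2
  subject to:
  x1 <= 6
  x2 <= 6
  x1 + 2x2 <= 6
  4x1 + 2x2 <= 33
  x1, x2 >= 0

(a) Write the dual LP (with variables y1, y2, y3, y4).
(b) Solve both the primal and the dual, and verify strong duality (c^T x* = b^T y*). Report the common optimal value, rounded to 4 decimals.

The standard primal-dual pair for 'max c^T x s.t. A x <= b, x >= 0' is:
  Dual:  min b^T y  s.t.  A^T y >= c,  y >= 0.

So the dual LP is:
  minimize  6y1 + 6y2 + 6y3 + 33y4
  subject to:
    y1 + y3 + 4y4 >= 4
    y2 + 2y3 + 2y4 >= 5
    y1, y2, y3, y4 >= 0

Solving the primal: x* = (6, 0).
  primal value c^T x* = 24.
Solving the dual: y* = (1.5, 0, 2.5, 0).
  dual value b^T y* = 24.
Strong duality: c^T x* = b^T y*. Confirmed.

24


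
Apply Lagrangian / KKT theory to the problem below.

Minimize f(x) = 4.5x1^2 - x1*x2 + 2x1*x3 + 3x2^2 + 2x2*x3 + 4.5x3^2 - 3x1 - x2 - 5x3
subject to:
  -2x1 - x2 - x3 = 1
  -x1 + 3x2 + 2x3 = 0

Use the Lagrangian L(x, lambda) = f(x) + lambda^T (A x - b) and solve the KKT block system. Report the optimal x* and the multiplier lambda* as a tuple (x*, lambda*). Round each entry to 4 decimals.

Form the Lagrangian:
  L(x, lambda) = (1/2) x^T Q x + c^T x + lambda^T (A x - b)
Stationarity (grad_x L = 0): Q x + c + A^T lambda = 0.
Primal feasibility: A x = b.

This gives the KKT block system:
  [ Q   A^T ] [ x     ]   [-c ]
  [ A    0  ] [ lambda ] = [ b ]

Solving the linear system:
  x*      = (-0.4976, -0.4882, 0.4834)
  lambda* = (-2.9336, -0.1564)
  f(x*)   = 1.2488

x* = (-0.4976, -0.4882, 0.4834), lambda* = (-2.9336, -0.1564)


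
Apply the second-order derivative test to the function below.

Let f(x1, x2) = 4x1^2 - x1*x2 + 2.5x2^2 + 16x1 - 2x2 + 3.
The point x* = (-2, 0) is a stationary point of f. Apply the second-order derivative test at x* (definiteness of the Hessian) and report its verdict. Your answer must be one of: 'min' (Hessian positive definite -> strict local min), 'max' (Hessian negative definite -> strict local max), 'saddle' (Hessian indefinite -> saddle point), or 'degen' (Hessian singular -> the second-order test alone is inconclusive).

Compute the Hessian H = grad^2 f:
  H = [[8, -1], [-1, 5]]
Verify stationarity: grad f(x*) = H x* + g = (0, 0).
Eigenvalues of H: 4.6972, 8.3028.
Both eigenvalues > 0, so H is positive definite -> x* is a strict local min.

min


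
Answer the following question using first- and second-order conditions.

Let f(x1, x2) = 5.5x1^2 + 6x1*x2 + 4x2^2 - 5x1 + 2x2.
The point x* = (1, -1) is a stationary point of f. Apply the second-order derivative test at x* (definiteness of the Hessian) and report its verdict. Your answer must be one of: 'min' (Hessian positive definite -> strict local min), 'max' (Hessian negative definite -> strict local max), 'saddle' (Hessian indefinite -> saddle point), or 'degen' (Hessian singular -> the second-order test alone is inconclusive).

Compute the Hessian H = grad^2 f:
  H = [[11, 6], [6, 8]]
Verify stationarity: grad f(x*) = H x* + g = (0, 0).
Eigenvalues of H: 3.3153, 15.6847.
Both eigenvalues > 0, so H is positive definite -> x* is a strict local min.

min


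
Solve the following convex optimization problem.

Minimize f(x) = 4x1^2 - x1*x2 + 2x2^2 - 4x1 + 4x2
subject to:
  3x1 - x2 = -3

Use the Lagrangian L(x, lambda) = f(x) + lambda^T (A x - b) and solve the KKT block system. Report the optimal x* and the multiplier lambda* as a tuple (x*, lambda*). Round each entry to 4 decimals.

Form the Lagrangian:
  L(x, lambda) = (1/2) x^T Q x + c^T x + lambda^T (A x - b)
Stationarity (grad_x L = 0): Q x + c + A^T lambda = 0.
Primal feasibility: A x = b.

This gives the KKT block system:
  [ Q   A^T ] [ x     ]   [-c ]
  [ A    0  ] [ lambda ] = [ b ]

Solving the linear system:
  x*      = (-1.0789, -0.2368)
  lambda* = (4.1316)
  f(x*)   = 7.8816

x* = (-1.0789, -0.2368), lambda* = (4.1316)


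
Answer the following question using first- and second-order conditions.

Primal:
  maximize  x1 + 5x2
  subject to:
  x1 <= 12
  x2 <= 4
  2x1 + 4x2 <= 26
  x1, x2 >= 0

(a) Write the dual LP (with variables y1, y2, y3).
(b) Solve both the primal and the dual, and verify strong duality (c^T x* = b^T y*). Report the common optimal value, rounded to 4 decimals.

The standard primal-dual pair for 'max c^T x s.t. A x <= b, x >= 0' is:
  Dual:  min b^T y  s.t.  A^T y >= c,  y >= 0.

So the dual LP is:
  minimize  12y1 + 4y2 + 26y3
  subject to:
    y1 + 2y3 >= 1
    y2 + 4y3 >= 5
    y1, y2, y3 >= 0

Solving the primal: x* = (5, 4).
  primal value c^T x* = 25.
Solving the dual: y* = (0, 3, 0.5).
  dual value b^T y* = 25.
Strong duality: c^T x* = b^T y*. Confirmed.

25


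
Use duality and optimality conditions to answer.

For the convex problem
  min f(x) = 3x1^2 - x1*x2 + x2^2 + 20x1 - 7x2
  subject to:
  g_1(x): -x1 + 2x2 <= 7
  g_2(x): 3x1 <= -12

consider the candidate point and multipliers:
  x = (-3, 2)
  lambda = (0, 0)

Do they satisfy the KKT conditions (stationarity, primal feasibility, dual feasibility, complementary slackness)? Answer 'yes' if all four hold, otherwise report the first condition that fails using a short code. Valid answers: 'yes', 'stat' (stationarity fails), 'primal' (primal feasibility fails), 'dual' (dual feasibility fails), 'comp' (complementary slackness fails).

Gradient of f: grad f(x) = Q x + c = (0, 0)
Constraint values g_i(x) = a_i^T x - b_i:
  g_1((-3, 2)) = 0
  g_2((-3, 2)) = 3
Stationarity residual: grad f(x) + sum_i lambda_i a_i = (0, 0)
  -> stationarity OK
Primal feasibility (all g_i <= 0): FAILS
Dual feasibility (all lambda_i >= 0): OK
Complementary slackness (lambda_i * g_i(x) = 0 for all i): OK

Verdict: the first failing condition is primal_feasibility -> primal.

primal


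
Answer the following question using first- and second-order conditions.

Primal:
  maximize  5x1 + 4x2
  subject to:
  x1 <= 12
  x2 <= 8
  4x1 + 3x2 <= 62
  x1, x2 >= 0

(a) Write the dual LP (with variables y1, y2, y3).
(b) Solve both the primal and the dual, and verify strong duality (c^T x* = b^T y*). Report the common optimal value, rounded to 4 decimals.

The standard primal-dual pair for 'max c^T x s.t. A x <= b, x >= 0' is:
  Dual:  min b^T y  s.t.  A^T y >= c,  y >= 0.

So the dual LP is:
  minimize  12y1 + 8y2 + 62y3
  subject to:
    y1 + 4y3 >= 5
    y2 + 3y3 >= 4
    y1, y2, y3 >= 0

Solving the primal: x* = (9.5, 8).
  primal value c^T x* = 79.5.
Solving the dual: y* = (0, 0.25, 1.25).
  dual value b^T y* = 79.5.
Strong duality: c^T x* = b^T y*. Confirmed.

79.5


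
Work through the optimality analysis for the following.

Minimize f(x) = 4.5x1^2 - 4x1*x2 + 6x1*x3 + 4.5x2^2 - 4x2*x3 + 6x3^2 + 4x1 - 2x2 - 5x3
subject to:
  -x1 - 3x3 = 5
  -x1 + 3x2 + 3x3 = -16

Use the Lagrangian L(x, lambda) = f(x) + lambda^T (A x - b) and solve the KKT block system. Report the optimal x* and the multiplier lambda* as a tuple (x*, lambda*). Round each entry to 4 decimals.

Form the Lagrangian:
  L(x, lambda) = (1/2) x^T Q x + c^T x + lambda^T (A x - b)
Stationarity (grad_x L = 0): Q x + c + A^T lambda = 0.
Primal feasibility: A x = b.

This gives the KKT block system:
  [ Q   A^T ] [ x     ]   [-c ]
  [ A    0  ] [ lambda ] = [ b ]

Solving the linear system:
  x*      = (1, -3, -2)
  lambda* = (4.6667, 8.3333)
  f(x*)   = 65

x* = (1, -3, -2), lambda* = (4.6667, 8.3333)


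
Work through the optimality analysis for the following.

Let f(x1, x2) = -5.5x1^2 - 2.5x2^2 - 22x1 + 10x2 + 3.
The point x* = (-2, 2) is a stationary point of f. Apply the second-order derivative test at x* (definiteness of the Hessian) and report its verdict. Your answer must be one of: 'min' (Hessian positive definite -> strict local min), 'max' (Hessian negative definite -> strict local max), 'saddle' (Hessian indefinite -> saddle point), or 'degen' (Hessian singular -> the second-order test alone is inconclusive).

Compute the Hessian H = grad^2 f:
  H = [[-11, 0], [0, -5]]
Verify stationarity: grad f(x*) = H x* + g = (0, 0).
Eigenvalues of H: -11, -5.
Both eigenvalues < 0, so H is negative definite -> x* is a strict local max.

max


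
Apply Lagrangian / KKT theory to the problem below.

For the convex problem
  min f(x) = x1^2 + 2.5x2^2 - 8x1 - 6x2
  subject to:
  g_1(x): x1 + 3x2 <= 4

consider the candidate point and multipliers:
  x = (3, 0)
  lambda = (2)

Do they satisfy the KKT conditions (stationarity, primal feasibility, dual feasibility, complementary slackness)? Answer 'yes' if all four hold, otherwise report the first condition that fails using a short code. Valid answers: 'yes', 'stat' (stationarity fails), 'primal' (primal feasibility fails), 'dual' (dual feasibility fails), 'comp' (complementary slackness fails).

Gradient of f: grad f(x) = Q x + c = (-2, -6)
Constraint values g_i(x) = a_i^T x - b_i:
  g_1((3, 0)) = -1
Stationarity residual: grad f(x) + sum_i lambda_i a_i = (0, 0)
  -> stationarity OK
Primal feasibility (all g_i <= 0): OK
Dual feasibility (all lambda_i >= 0): OK
Complementary slackness (lambda_i * g_i(x) = 0 for all i): FAILS

Verdict: the first failing condition is complementary_slackness -> comp.

comp


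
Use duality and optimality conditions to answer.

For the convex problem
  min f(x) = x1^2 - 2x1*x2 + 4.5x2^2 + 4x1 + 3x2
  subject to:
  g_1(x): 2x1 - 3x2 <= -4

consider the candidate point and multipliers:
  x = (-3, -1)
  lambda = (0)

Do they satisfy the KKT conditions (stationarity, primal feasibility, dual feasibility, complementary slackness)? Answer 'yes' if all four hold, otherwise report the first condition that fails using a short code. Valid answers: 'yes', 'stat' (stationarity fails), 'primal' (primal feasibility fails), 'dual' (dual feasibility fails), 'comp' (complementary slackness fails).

Gradient of f: grad f(x) = Q x + c = (0, 0)
Constraint values g_i(x) = a_i^T x - b_i:
  g_1((-3, -1)) = 1
Stationarity residual: grad f(x) + sum_i lambda_i a_i = (0, 0)
  -> stationarity OK
Primal feasibility (all g_i <= 0): FAILS
Dual feasibility (all lambda_i >= 0): OK
Complementary slackness (lambda_i * g_i(x) = 0 for all i): OK

Verdict: the first failing condition is primal_feasibility -> primal.

primal


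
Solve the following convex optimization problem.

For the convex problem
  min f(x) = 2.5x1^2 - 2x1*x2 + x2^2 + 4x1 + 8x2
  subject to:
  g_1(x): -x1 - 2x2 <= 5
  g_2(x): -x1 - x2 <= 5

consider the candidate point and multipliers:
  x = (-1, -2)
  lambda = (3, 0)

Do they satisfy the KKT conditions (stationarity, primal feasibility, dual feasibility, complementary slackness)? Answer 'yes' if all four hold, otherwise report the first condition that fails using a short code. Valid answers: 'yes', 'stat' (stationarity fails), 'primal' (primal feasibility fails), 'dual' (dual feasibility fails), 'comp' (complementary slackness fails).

Gradient of f: grad f(x) = Q x + c = (3, 6)
Constraint values g_i(x) = a_i^T x - b_i:
  g_1((-1, -2)) = 0
  g_2((-1, -2)) = -2
Stationarity residual: grad f(x) + sum_i lambda_i a_i = (0, 0)
  -> stationarity OK
Primal feasibility (all g_i <= 0): OK
Dual feasibility (all lambda_i >= 0): OK
Complementary slackness (lambda_i * g_i(x) = 0 for all i): OK

Verdict: yes, KKT holds.

yes


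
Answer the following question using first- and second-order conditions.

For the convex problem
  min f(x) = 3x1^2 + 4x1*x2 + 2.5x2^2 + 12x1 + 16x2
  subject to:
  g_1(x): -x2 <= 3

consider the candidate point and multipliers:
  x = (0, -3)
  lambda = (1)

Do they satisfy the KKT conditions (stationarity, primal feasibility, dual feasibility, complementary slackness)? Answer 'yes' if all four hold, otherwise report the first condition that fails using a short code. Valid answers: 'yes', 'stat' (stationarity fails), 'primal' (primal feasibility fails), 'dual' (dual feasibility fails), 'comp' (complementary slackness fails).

Gradient of f: grad f(x) = Q x + c = (0, 1)
Constraint values g_i(x) = a_i^T x - b_i:
  g_1((0, -3)) = 0
Stationarity residual: grad f(x) + sum_i lambda_i a_i = (0, 0)
  -> stationarity OK
Primal feasibility (all g_i <= 0): OK
Dual feasibility (all lambda_i >= 0): OK
Complementary slackness (lambda_i * g_i(x) = 0 for all i): OK

Verdict: yes, KKT holds.

yes


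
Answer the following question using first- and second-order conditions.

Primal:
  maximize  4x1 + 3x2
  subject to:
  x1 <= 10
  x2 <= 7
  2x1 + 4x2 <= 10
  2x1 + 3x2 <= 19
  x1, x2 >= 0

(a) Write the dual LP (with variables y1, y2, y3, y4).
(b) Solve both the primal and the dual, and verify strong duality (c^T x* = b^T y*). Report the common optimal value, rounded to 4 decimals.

The standard primal-dual pair for 'max c^T x s.t. A x <= b, x >= 0' is:
  Dual:  min b^T y  s.t.  A^T y >= c,  y >= 0.

So the dual LP is:
  minimize  10y1 + 7y2 + 10y3 + 19y4
  subject to:
    y1 + 2y3 + 2y4 >= 4
    y2 + 4y3 + 3y4 >= 3
    y1, y2, y3, y4 >= 0

Solving the primal: x* = (5, 0).
  primal value c^T x* = 20.
Solving the dual: y* = (0, 0, 2, 0).
  dual value b^T y* = 20.
Strong duality: c^T x* = b^T y*. Confirmed.

20


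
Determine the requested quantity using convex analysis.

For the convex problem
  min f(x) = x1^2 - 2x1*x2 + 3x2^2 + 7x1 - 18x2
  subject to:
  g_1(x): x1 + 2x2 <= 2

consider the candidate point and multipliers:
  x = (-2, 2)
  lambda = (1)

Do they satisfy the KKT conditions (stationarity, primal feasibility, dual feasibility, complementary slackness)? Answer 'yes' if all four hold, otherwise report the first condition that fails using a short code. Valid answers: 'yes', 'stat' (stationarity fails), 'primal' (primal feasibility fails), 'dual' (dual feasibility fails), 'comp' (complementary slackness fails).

Gradient of f: grad f(x) = Q x + c = (-1, -2)
Constraint values g_i(x) = a_i^T x - b_i:
  g_1((-2, 2)) = 0
Stationarity residual: grad f(x) + sum_i lambda_i a_i = (0, 0)
  -> stationarity OK
Primal feasibility (all g_i <= 0): OK
Dual feasibility (all lambda_i >= 0): OK
Complementary slackness (lambda_i * g_i(x) = 0 for all i): OK

Verdict: yes, KKT holds.

yes


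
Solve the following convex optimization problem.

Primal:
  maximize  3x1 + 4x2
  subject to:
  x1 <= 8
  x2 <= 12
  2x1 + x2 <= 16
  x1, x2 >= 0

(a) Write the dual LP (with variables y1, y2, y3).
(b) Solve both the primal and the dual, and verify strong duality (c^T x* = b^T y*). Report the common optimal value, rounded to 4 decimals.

The standard primal-dual pair for 'max c^T x s.t. A x <= b, x >= 0' is:
  Dual:  min b^T y  s.t.  A^T y >= c,  y >= 0.

So the dual LP is:
  minimize  8y1 + 12y2 + 16y3
  subject to:
    y1 + 2y3 >= 3
    y2 + y3 >= 4
    y1, y2, y3 >= 0

Solving the primal: x* = (2, 12).
  primal value c^T x* = 54.
Solving the dual: y* = (0, 2.5, 1.5).
  dual value b^T y* = 54.
Strong duality: c^T x* = b^T y*. Confirmed.

54


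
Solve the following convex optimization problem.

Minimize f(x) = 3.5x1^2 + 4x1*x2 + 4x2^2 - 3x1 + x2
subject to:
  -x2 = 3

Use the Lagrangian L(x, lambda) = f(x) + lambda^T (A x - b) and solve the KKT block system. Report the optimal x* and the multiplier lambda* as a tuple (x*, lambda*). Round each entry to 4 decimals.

Form the Lagrangian:
  L(x, lambda) = (1/2) x^T Q x + c^T x + lambda^T (A x - b)
Stationarity (grad_x L = 0): Q x + c + A^T lambda = 0.
Primal feasibility: A x = b.

This gives the KKT block system:
  [ Q   A^T ] [ x     ]   [-c ]
  [ A    0  ] [ lambda ] = [ b ]

Solving the linear system:
  x*      = (2.1429, -3)
  lambda* = (-14.4286)
  f(x*)   = 16.9286

x* = (2.1429, -3), lambda* = (-14.4286)


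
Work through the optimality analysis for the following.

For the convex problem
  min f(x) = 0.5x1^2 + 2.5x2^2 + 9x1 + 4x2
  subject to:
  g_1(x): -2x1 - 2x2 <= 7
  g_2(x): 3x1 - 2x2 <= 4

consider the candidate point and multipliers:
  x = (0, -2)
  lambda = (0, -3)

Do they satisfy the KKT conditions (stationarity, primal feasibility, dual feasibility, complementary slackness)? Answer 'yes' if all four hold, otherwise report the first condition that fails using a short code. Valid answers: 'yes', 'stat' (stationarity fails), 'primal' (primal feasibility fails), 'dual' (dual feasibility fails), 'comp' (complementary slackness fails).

Gradient of f: grad f(x) = Q x + c = (9, -6)
Constraint values g_i(x) = a_i^T x - b_i:
  g_1((0, -2)) = -3
  g_2((0, -2)) = 0
Stationarity residual: grad f(x) + sum_i lambda_i a_i = (0, 0)
  -> stationarity OK
Primal feasibility (all g_i <= 0): OK
Dual feasibility (all lambda_i >= 0): FAILS
Complementary slackness (lambda_i * g_i(x) = 0 for all i): OK

Verdict: the first failing condition is dual_feasibility -> dual.

dual


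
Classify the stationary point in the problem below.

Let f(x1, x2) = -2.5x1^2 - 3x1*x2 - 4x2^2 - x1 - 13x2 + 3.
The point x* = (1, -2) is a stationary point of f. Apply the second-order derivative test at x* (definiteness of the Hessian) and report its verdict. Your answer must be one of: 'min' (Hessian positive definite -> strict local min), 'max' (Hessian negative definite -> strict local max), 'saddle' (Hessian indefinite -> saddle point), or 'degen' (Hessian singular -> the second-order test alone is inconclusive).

Compute the Hessian H = grad^2 f:
  H = [[-5, -3], [-3, -8]]
Verify stationarity: grad f(x*) = H x* + g = (0, 0).
Eigenvalues of H: -9.8541, -3.1459.
Both eigenvalues < 0, so H is negative definite -> x* is a strict local max.

max


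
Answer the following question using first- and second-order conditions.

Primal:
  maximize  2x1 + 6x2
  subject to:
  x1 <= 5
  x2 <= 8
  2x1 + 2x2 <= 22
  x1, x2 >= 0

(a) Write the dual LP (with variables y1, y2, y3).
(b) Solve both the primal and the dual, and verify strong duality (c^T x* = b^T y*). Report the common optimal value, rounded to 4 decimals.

The standard primal-dual pair for 'max c^T x s.t. A x <= b, x >= 0' is:
  Dual:  min b^T y  s.t.  A^T y >= c,  y >= 0.

So the dual LP is:
  minimize  5y1 + 8y2 + 22y3
  subject to:
    y1 + 2y3 >= 2
    y2 + 2y3 >= 6
    y1, y2, y3 >= 0

Solving the primal: x* = (3, 8).
  primal value c^T x* = 54.
Solving the dual: y* = (0, 4, 1).
  dual value b^T y* = 54.
Strong duality: c^T x* = b^T y*. Confirmed.

54


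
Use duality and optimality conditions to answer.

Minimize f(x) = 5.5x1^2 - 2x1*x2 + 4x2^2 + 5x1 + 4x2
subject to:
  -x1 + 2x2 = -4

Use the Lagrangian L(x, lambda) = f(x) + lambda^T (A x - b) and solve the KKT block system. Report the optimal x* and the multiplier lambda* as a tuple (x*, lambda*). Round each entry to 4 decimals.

Form the Lagrangian:
  L(x, lambda) = (1/2) x^T Q x + c^T x + lambda^T (A x - b)
Stationarity (grad_x L = 0): Q x + c + A^T lambda = 0.
Primal feasibility: A x = b.

This gives the KKT block system:
  [ Q   A^T ] [ x     ]   [-c ]
  [ A    0  ] [ lambda ] = [ b ]

Solving the linear system:
  x*      = (-0.2727, -2.1364)
  lambda* = (6.2727)
  f(x*)   = 7.5909

x* = (-0.2727, -2.1364), lambda* = (6.2727)


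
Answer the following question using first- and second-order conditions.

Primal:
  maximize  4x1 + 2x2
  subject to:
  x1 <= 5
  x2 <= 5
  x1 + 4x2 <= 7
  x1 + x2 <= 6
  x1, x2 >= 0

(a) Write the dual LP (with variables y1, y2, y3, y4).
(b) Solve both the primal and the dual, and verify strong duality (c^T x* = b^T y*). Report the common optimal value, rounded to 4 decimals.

The standard primal-dual pair for 'max c^T x s.t. A x <= b, x >= 0' is:
  Dual:  min b^T y  s.t.  A^T y >= c,  y >= 0.

So the dual LP is:
  minimize  5y1 + 5y2 + 7y3 + 6y4
  subject to:
    y1 + y3 + y4 >= 4
    y2 + 4y3 + y4 >= 2
    y1, y2, y3, y4 >= 0

Solving the primal: x* = (5, 0.5).
  primal value c^T x* = 21.
Solving the dual: y* = (3.5, 0, 0.5, 0).
  dual value b^T y* = 21.
Strong duality: c^T x* = b^T y*. Confirmed.

21


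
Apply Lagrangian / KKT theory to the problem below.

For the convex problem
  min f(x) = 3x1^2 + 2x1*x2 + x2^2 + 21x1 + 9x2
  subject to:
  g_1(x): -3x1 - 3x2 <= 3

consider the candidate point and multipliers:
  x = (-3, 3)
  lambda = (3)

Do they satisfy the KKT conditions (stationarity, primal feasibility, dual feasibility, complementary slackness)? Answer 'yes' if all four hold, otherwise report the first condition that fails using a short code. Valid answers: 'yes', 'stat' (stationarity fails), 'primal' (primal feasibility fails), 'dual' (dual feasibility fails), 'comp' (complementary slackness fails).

Gradient of f: grad f(x) = Q x + c = (9, 9)
Constraint values g_i(x) = a_i^T x - b_i:
  g_1((-3, 3)) = -3
Stationarity residual: grad f(x) + sum_i lambda_i a_i = (0, 0)
  -> stationarity OK
Primal feasibility (all g_i <= 0): OK
Dual feasibility (all lambda_i >= 0): OK
Complementary slackness (lambda_i * g_i(x) = 0 for all i): FAILS

Verdict: the first failing condition is complementary_slackness -> comp.

comp


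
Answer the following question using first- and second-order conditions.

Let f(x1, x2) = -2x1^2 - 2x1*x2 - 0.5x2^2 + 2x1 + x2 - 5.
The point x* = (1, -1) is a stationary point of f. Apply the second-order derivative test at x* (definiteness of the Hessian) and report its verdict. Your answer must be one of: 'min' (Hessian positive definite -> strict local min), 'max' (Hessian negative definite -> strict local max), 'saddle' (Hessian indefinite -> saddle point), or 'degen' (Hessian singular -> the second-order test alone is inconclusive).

Compute the Hessian H = grad^2 f:
  H = [[-4, -2], [-2, -1]]
Verify stationarity: grad f(x*) = H x* + g = (0, 0).
Eigenvalues of H: -5, 0.
H has a zero eigenvalue (singular; negative semidefinite but not definite), so H is neither positive definite, negative definite, nor indefinite. The second-order test alone is inconclusive -> degen.
(Indeed, f is constant along the null direction of H through x*, so x* is not a strict local extremum.)

degen


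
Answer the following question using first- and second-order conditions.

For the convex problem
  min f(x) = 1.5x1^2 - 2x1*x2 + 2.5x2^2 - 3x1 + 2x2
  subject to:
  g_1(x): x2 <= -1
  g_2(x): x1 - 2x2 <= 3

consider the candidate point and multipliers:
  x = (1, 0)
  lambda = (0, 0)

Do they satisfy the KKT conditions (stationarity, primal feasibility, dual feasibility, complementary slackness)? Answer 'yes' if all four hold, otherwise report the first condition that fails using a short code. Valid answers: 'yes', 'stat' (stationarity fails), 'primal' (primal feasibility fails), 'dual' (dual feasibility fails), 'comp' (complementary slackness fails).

Gradient of f: grad f(x) = Q x + c = (0, 0)
Constraint values g_i(x) = a_i^T x - b_i:
  g_1((1, 0)) = 1
  g_2((1, 0)) = -2
Stationarity residual: grad f(x) + sum_i lambda_i a_i = (0, 0)
  -> stationarity OK
Primal feasibility (all g_i <= 0): FAILS
Dual feasibility (all lambda_i >= 0): OK
Complementary slackness (lambda_i * g_i(x) = 0 for all i): OK

Verdict: the first failing condition is primal_feasibility -> primal.

primal


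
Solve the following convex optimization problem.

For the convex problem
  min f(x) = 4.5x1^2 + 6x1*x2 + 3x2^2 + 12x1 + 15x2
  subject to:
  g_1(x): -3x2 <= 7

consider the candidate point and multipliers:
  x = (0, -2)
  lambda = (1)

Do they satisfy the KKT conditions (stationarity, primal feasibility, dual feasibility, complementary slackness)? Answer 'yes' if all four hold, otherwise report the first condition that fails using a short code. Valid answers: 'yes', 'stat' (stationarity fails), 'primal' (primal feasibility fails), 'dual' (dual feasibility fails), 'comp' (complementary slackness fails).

Gradient of f: grad f(x) = Q x + c = (0, 3)
Constraint values g_i(x) = a_i^T x - b_i:
  g_1((0, -2)) = -1
Stationarity residual: grad f(x) + sum_i lambda_i a_i = (0, 0)
  -> stationarity OK
Primal feasibility (all g_i <= 0): OK
Dual feasibility (all lambda_i >= 0): OK
Complementary slackness (lambda_i * g_i(x) = 0 for all i): FAILS

Verdict: the first failing condition is complementary_slackness -> comp.

comp


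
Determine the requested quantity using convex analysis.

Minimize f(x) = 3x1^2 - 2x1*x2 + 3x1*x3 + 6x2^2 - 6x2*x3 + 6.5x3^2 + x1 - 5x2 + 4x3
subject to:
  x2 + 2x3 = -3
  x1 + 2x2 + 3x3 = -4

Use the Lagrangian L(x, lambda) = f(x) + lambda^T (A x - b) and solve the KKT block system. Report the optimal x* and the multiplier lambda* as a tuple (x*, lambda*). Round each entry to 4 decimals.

Form the Lagrangian:
  L(x, lambda) = (1/2) x^T Q x + c^T x + lambda^T (A x - b)
Stationarity (grad_x L = 0): Q x + c + A^T lambda = 0.
Primal feasibility: A x = b.

This gives the KKT block system:
  [ Q   A^T ] [ x     ]   [-c ]
  [ A    0  ] [ lambda ] = [ b ]

Solving the linear system:
  x*      = (0.6952, -0.3905, -1.3048)
  lambda* = (7.3238, -2.0381)
  f(x*)   = 5.6238

x* = (0.6952, -0.3905, -1.3048), lambda* = (7.3238, -2.0381)


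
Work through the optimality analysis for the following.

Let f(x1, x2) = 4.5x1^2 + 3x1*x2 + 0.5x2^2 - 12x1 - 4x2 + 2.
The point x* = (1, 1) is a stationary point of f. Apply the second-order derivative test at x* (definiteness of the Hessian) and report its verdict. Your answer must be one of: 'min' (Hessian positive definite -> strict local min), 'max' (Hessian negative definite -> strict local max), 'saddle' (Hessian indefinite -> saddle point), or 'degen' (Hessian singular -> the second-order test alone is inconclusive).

Compute the Hessian H = grad^2 f:
  H = [[9, 3], [3, 1]]
Verify stationarity: grad f(x*) = H x* + g = (0, 0).
Eigenvalues of H: 0, 10.
H has a zero eigenvalue (singular; positive semidefinite but not definite), so H is neither positive definite, negative definite, nor indefinite. The second-order test alone is inconclusive -> degen.
(Indeed, f is constant along the null direction of H through x*, so x* is not a strict local extremum.)

degen


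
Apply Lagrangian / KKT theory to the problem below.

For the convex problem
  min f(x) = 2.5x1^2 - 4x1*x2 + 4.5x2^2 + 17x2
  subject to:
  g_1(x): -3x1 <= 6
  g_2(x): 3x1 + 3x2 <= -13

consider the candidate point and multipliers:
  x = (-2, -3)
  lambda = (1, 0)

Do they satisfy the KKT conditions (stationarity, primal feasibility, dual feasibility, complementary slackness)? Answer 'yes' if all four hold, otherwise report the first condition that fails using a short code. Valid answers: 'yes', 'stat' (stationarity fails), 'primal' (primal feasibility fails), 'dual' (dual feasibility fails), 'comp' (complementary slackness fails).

Gradient of f: grad f(x) = Q x + c = (2, -2)
Constraint values g_i(x) = a_i^T x - b_i:
  g_1((-2, -3)) = 0
  g_2((-2, -3)) = -2
Stationarity residual: grad f(x) + sum_i lambda_i a_i = (-1, -2)
  -> stationarity FAILS
Primal feasibility (all g_i <= 0): OK
Dual feasibility (all lambda_i >= 0): OK
Complementary slackness (lambda_i * g_i(x) = 0 for all i): OK

Verdict: the first failing condition is stationarity -> stat.

stat


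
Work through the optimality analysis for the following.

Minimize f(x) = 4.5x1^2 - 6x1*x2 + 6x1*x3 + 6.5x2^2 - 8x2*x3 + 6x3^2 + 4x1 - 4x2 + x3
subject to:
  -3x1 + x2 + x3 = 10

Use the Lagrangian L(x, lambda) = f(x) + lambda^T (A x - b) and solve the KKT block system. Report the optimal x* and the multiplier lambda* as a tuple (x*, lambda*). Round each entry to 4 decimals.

Form the Lagrangian:
  L(x, lambda) = (1/2) x^T Q x + c^T x + lambda^T (A x - b)
Stationarity (grad_x L = 0): Q x + c + A^T lambda = 0.
Primal feasibility: A x = b.

This gives the KKT block system:
  [ Q   A^T ] [ x     ]   [-c ]
  [ A    0  ] [ lambda ] = [ b ]

Solving the linear system:
  x*      = (-2.5225, 0.5702, 1.8623)
  lambda* = (-3.6501)
  f(x*)   = 12.9963

x* = (-2.5225, 0.5702, 1.8623), lambda* = (-3.6501)


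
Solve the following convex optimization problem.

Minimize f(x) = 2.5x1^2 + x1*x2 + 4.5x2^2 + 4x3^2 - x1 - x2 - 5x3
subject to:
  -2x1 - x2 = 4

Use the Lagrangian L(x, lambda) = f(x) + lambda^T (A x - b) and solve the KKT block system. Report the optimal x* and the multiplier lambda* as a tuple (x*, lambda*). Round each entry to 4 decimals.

Form the Lagrangian:
  L(x, lambda) = (1/2) x^T Q x + c^T x + lambda^T (A x - b)
Stationarity (grad_x L = 0): Q x + c + A^T lambda = 0.
Primal feasibility: A x = b.

This gives the KKT block system:
  [ Q   A^T ] [ x     ]   [-c ]
  [ A    0  ] [ lambda ] = [ b ]

Solving the linear system:
  x*      = (-1.8649, -0.2703, 0.625)
  lambda* = (-5.2973)
  f(x*)   = 10.0997

x* = (-1.8649, -0.2703, 0.625), lambda* = (-5.2973)


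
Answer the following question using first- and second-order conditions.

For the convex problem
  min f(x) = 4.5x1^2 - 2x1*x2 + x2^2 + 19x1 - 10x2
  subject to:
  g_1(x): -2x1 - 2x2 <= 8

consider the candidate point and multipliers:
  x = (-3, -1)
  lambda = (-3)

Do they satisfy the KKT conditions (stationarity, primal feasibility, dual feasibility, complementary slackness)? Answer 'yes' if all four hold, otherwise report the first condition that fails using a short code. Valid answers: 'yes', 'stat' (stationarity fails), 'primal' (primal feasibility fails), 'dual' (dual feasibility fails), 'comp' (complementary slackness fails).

Gradient of f: grad f(x) = Q x + c = (-6, -6)
Constraint values g_i(x) = a_i^T x - b_i:
  g_1((-3, -1)) = 0
Stationarity residual: grad f(x) + sum_i lambda_i a_i = (0, 0)
  -> stationarity OK
Primal feasibility (all g_i <= 0): OK
Dual feasibility (all lambda_i >= 0): FAILS
Complementary slackness (lambda_i * g_i(x) = 0 for all i): OK

Verdict: the first failing condition is dual_feasibility -> dual.

dual


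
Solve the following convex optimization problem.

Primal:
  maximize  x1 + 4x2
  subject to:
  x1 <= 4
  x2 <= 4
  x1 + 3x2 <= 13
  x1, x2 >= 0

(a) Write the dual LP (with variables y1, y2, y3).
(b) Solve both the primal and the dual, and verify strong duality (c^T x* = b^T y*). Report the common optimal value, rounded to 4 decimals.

The standard primal-dual pair for 'max c^T x s.t. A x <= b, x >= 0' is:
  Dual:  min b^T y  s.t.  A^T y >= c,  y >= 0.

So the dual LP is:
  minimize  4y1 + 4y2 + 13y3
  subject to:
    y1 + y3 >= 1
    y2 + 3y3 >= 4
    y1, y2, y3 >= 0

Solving the primal: x* = (1, 4).
  primal value c^T x* = 17.
Solving the dual: y* = (0, 1, 1).
  dual value b^T y* = 17.
Strong duality: c^T x* = b^T y*. Confirmed.

17


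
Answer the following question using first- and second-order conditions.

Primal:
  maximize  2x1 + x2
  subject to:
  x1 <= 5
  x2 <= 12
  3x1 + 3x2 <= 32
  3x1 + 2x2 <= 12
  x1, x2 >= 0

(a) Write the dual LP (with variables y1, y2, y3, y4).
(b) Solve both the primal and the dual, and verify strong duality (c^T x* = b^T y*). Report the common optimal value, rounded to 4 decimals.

The standard primal-dual pair for 'max c^T x s.t. A x <= b, x >= 0' is:
  Dual:  min b^T y  s.t.  A^T y >= c,  y >= 0.

So the dual LP is:
  minimize  5y1 + 12y2 + 32y3 + 12y4
  subject to:
    y1 + 3y3 + 3y4 >= 2
    y2 + 3y3 + 2y4 >= 1
    y1, y2, y3, y4 >= 0

Solving the primal: x* = (4, 0).
  primal value c^T x* = 8.
Solving the dual: y* = (0, 0, 0, 0.6667).
  dual value b^T y* = 8.
Strong duality: c^T x* = b^T y*. Confirmed.

8


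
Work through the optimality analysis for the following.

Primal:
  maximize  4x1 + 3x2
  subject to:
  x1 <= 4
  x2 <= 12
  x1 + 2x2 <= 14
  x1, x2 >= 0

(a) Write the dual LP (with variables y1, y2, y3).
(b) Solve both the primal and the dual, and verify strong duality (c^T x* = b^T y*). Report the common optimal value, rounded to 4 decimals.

The standard primal-dual pair for 'max c^T x s.t. A x <= b, x >= 0' is:
  Dual:  min b^T y  s.t.  A^T y >= c,  y >= 0.

So the dual LP is:
  minimize  4y1 + 12y2 + 14y3
  subject to:
    y1 + y3 >= 4
    y2 + 2y3 >= 3
    y1, y2, y3 >= 0

Solving the primal: x* = (4, 5).
  primal value c^T x* = 31.
Solving the dual: y* = (2.5, 0, 1.5).
  dual value b^T y* = 31.
Strong duality: c^T x* = b^T y*. Confirmed.

31


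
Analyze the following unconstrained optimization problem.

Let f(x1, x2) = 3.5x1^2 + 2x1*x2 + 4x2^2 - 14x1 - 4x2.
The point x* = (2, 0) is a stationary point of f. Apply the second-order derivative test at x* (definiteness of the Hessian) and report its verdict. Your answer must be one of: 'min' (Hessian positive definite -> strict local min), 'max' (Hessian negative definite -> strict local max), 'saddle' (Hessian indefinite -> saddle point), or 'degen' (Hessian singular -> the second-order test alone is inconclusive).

Compute the Hessian H = grad^2 f:
  H = [[7, 2], [2, 8]]
Verify stationarity: grad f(x*) = H x* + g = (0, 0).
Eigenvalues of H: 5.4384, 9.5616.
Both eigenvalues > 0, so H is positive definite -> x* is a strict local min.

min


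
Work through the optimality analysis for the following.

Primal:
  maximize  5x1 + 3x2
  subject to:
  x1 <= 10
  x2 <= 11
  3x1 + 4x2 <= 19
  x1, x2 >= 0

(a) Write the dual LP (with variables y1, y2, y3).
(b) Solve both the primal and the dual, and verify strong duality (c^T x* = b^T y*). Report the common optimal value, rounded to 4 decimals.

The standard primal-dual pair for 'max c^T x s.t. A x <= b, x >= 0' is:
  Dual:  min b^T y  s.t.  A^T y >= c,  y >= 0.

So the dual LP is:
  minimize  10y1 + 11y2 + 19y3
  subject to:
    y1 + 3y3 >= 5
    y2 + 4y3 >= 3
    y1, y2, y3 >= 0

Solving the primal: x* = (6.3333, 0).
  primal value c^T x* = 31.6667.
Solving the dual: y* = (0, 0, 1.6667).
  dual value b^T y* = 31.6667.
Strong duality: c^T x* = b^T y*. Confirmed.

31.6667


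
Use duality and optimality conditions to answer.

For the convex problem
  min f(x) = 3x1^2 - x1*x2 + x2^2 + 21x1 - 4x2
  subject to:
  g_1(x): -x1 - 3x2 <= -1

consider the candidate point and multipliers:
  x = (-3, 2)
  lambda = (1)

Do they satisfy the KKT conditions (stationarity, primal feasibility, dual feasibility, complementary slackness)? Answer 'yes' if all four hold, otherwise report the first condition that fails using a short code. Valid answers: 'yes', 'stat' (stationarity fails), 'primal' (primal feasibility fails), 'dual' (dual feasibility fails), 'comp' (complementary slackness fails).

Gradient of f: grad f(x) = Q x + c = (1, 3)
Constraint values g_i(x) = a_i^T x - b_i:
  g_1((-3, 2)) = -2
Stationarity residual: grad f(x) + sum_i lambda_i a_i = (0, 0)
  -> stationarity OK
Primal feasibility (all g_i <= 0): OK
Dual feasibility (all lambda_i >= 0): OK
Complementary slackness (lambda_i * g_i(x) = 0 for all i): FAILS

Verdict: the first failing condition is complementary_slackness -> comp.

comp
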